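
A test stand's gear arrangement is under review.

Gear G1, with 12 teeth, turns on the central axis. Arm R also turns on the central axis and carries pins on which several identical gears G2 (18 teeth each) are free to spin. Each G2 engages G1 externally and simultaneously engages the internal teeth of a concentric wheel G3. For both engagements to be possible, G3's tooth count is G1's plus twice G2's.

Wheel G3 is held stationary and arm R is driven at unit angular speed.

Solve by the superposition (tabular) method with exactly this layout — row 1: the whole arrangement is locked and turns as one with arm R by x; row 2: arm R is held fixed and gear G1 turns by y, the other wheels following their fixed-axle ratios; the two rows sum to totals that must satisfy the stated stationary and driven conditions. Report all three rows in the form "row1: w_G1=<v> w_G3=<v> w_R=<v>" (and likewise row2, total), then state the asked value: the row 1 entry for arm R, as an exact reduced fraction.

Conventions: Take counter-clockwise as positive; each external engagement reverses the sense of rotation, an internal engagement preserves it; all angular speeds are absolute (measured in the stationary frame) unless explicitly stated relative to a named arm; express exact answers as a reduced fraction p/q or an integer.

row1: w_G1=1 w_G3=1 w_R=1
row2: w_G1=4 w_G3=-1 w_R=0
total: w_G1=5 w_G3=0 w_R=1
asked value: 1

topology: planetary set — G1 12T / G2 18T / G3 48T, arm = carrier (Willis)
superposition row 1 [locked train]: every member turns x
row 2: sun turns y, ring = −(12/48)·y, arm 0
boundary: total ω_ring = x − (12/48)·y = 0 and total ω_arm = x = 1  ⇒  y = 4, x = 1
row 2 ring = −(12/48)·4 = -1
totals (row 1 + row 2): sun 1 + 4 = 5, ring 1 + (-1) = 0, arm 1 + 0 = 1
asked cell (row1, arm) = 1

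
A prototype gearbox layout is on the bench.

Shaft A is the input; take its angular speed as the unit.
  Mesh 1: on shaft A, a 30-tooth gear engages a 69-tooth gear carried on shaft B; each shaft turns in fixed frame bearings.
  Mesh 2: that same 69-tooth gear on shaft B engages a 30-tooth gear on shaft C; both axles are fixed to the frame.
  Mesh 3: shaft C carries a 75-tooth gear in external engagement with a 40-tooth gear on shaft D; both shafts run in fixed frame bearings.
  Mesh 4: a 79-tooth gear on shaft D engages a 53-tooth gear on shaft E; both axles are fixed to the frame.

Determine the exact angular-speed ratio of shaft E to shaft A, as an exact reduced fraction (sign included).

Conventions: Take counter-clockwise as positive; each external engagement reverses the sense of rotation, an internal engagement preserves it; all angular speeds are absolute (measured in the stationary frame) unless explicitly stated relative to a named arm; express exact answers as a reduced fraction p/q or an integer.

class = fixed-axis compound train [4 meshes; 4 ratios multiply, 4 sense flips]
mesh 1 [30T→69T]: running ratio 10/23, sense −
mesh 2 [69T→30T]: running ratio 1, sense +
mesh 3 [75T→40T]: running ratio 15/8, sense −
mesh 4 [79T→53T]: running ratio 1185/424, sense +
ω_out/ω_in = 1185/424

1185/424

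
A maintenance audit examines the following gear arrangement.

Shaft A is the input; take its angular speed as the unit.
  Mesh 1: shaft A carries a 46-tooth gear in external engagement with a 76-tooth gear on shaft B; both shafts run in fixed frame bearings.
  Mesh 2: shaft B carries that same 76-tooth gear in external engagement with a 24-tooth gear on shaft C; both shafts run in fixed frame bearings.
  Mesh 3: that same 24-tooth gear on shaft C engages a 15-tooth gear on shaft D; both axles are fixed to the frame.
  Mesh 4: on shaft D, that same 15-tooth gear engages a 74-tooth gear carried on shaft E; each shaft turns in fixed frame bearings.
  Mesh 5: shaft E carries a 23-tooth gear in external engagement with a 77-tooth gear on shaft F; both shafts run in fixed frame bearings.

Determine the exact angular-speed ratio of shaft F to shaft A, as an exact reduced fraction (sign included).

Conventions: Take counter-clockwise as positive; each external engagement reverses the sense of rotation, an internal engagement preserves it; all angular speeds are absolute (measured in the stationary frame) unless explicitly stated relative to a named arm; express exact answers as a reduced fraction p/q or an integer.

-529/2849

class = fixed-axis compound train [5 meshes; 5 ratios multiply, 5 sense flips]
mesh 1 [46T→76T]: running ratio 23/38, sense −
mesh 2 [76T→24T]: running ratio 23/12, sense +
mesh 3 [24T→15T]: running ratio 46/15, sense −
mesh 4 [15T→74T]: running ratio 23/37, sense +
mesh 5 [23T→77T]: running ratio 529/2849, sense −
ω_out/ω_in = -529/2849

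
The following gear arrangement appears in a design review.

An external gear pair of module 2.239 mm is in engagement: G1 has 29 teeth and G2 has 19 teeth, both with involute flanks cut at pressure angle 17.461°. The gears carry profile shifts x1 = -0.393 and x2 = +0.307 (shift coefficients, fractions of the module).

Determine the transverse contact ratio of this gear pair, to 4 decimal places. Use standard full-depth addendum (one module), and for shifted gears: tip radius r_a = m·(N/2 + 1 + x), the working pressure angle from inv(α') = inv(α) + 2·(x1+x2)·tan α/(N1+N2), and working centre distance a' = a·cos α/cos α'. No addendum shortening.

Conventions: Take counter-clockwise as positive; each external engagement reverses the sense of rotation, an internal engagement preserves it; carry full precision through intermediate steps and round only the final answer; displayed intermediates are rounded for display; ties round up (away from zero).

topology: single-mesh involute geometry — m = 2.239, 29T/19T pair
base radii: r_b1 = 30.969536, r_b2 = 20.290385
tip radii: r_a1 = 33.824573, r_a2 = 24.196873
inv(α') = inv(17.461°) + 2·(-0.393+0.307)·tan α/(29+19) = 0.00867152  ⇒  α' = 16.78051°
a' = a·cos α / cos α' = 53.7360·cos 17.461°/cos 16.78051° = 53.539765
action lengths: √(r_a1²−r_b1²) = 13.601088, √(r_a2²−r_b2²) = 13.182903
base pitch p_b = π·m·cos α = 6.709908
CR = (13.601088 + 13.182903 − 53.539765·sin 16.78051°)/6.709908 = 1.688060
contact ratio ≈ 1.6881

1.6881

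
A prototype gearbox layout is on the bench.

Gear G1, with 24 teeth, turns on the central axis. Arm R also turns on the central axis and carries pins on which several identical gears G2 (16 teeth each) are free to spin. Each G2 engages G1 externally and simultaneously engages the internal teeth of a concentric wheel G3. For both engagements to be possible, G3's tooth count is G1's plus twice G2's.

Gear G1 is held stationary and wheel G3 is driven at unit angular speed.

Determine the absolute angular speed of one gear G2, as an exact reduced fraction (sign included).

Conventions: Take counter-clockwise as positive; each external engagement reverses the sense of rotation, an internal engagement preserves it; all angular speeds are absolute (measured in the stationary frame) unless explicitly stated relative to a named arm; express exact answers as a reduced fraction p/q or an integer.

7/4

recognized (axles ride arm R): planetary set, 24/16/56 teeth
ring teeth: 24 + 2·16 = 56
24(ω_sun−ω_arm) = −56(ω_ring−ω_arm),  ω_sun = 0, ω_ring = 1
24(0−ω_arm) = −56(1−ω_arm)  ⇒  80·ω_arm = 56  ⇒  ω_arm = 7/10
sun–planet mesh: 24·(0−7/10) = −16·(ω_p−ω_arm)  ⇒  ω_p−ω_arm = 21/20
ω_p = 7/10 + 21/20 = 7/4
exact speed ratio = 7/4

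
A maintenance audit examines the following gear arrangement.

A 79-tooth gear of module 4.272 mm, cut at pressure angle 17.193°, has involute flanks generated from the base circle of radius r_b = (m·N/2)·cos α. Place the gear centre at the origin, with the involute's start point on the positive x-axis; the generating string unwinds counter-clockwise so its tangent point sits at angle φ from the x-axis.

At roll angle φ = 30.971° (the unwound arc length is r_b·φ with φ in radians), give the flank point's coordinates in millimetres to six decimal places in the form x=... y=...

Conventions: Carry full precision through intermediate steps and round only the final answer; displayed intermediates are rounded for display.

topology: single-mesh involute geometry — m = 4.272, N = 79
pitch radius r_p = m·N/2 = 4.272·79/2 = 168.744000
base radius r_b = r_p·cos α = 168.744000·cos 17.193° = 161.203587
roll angle φ = 30.971° = 0.54054592 rad
x = r_b·(cos φ + φ·sin φ) = 183.061996
y = r_b·(sin φ − φ·cos φ) = 8.241536

x=183.061996 y=8.241536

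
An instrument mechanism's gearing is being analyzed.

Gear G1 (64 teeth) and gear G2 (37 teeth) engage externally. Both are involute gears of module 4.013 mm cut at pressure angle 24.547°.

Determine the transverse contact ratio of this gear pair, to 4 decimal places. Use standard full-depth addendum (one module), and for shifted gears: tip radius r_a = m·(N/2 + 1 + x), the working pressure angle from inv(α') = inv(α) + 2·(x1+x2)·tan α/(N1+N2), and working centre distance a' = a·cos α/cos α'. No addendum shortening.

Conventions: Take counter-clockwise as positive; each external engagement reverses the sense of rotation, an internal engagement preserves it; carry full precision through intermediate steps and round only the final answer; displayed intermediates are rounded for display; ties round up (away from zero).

1.5469

class = single-mesh tooth geometry [involute pair 64T × 37T, m = 4.013]
base radii: r_b1 = 116.809863, r_b2 = 67.530702
tip radii: r_a1 = 132.429000, r_a2 = 78.253500
no profile shift: α' = α, a' = a
action lengths: √(r_a1²−r_b1²) = 62.393075, √(r_a2²−r_b2²) = 39.537508
base pitch p_b = π·m·cos α = 11.467782
CR = (62.393075 + 39.537508 − 202.656500·sin 24.54700°)/11.467782 = 1.546861
contact ratio ≈ 1.5469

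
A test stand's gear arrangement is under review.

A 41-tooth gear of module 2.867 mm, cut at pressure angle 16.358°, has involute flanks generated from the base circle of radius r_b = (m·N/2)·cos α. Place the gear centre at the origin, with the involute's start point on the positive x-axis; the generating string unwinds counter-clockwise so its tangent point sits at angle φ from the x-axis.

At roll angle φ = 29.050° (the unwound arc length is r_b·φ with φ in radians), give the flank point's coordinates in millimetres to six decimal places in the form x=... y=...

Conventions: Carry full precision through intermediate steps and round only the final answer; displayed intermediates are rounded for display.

recognized (one wheel, involute flank): single-mesh tooth geometry, m = 2.867, N = 41
pitch radius r_p = m·N/2 = 2.867·41/2 = 58.773500
base radius r_b = r_p·cos α = 58.773500·cos 16.358° = 56.394389
roll angle φ = 29.050° = 0.50701815 rad
x = r_b·(cos φ + φ·sin φ) = 63.183735
y = r_b·(sin φ − φ·cos φ) = 2.387699

x=63.183735 y=2.387699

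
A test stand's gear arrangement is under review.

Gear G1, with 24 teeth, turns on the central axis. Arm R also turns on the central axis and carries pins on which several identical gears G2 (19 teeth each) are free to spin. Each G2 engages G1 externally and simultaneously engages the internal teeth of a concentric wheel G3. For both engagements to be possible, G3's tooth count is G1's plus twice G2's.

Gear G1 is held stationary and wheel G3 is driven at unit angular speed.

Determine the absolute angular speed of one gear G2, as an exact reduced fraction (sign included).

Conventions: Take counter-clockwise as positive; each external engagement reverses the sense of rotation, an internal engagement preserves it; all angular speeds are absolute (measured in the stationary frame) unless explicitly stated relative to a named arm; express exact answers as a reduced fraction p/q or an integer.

31/19

topology: planetary set — G1 24T / G2 19T / G3 62T, arm = carrier (Willis)
ring teeth: 24 + 2·19 = 62
24(ω_sun−ω_arm) = −62(ω_ring−ω_arm),  ω_sun = 0, ω_ring = 1
24(0−ω_arm) = −62(1−ω_arm)  ⇒  86·ω_arm = 62  ⇒  ω_arm = 31/43
sun–planet mesh: 24·(0−31/43) = −19·(ω_p−ω_arm)  ⇒  ω_p−ω_arm = 744/817
ω_p = 31/43 + 744/817 = 31/19
exact speed ratio = 31/19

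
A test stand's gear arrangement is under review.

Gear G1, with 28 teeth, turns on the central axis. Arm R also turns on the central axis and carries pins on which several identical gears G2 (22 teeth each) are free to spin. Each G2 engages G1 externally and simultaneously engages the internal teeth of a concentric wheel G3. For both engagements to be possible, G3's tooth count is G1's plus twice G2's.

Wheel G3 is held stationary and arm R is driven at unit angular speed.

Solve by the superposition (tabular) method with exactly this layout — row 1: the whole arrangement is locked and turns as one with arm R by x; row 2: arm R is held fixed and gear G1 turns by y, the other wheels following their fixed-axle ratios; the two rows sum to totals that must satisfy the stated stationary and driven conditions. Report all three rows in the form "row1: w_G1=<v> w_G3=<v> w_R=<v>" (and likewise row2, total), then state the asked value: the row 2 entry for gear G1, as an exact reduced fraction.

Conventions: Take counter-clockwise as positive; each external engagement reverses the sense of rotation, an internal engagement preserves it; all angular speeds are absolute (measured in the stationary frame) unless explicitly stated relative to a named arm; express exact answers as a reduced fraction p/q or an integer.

recognized (axles ride arm R): planetary set, 28/22/72 teeth
row 1: whole set turns with the arm by x
row 2 — arm fixed, fixed-axis ratios: sun y, ring −(28/72)·y, arm 0
boundary: total ω_ring = x − (28/72)·y = 0 and total ω_arm = x = 1  ⇒  y = 18/7, x = 1
row 2 ring = −(28/72)·18/7 = -1
totals (row 1 + row 2): sun 1 + 18/7 = 25/7, ring 1 + (-1) = 0, arm 1 + 0 = 1
asked cell (row2, sun) = 18/7

row1: w_G1=1 w_G3=1 w_R=1
row2: w_G1=18/7 w_G3=-1 w_R=0
total: w_G1=25/7 w_G3=0 w_R=1
asked value: 18/7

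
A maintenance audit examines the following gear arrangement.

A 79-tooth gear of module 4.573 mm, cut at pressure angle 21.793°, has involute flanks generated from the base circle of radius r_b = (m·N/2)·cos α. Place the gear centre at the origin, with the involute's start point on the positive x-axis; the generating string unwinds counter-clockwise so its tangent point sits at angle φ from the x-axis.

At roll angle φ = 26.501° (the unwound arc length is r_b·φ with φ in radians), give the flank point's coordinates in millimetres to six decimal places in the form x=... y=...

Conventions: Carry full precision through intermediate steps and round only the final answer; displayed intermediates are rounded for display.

class = single-mesh tooth geometry [base-circle involute, m = 4.573, 79T]
pitch radius r_p = m·N/2 = 4.573·79/2 = 180.633500
base radius r_b = r_p·cos α = 180.633500·cos 21.793° = 167.723839
roll angle φ = 26.501° = 0.46252971 rad
x = r_b·(cos φ + φ·sin φ) = 184.716535
y = r_b·(sin φ − φ·cos φ) = 5.414680

x=184.716535 y=5.414680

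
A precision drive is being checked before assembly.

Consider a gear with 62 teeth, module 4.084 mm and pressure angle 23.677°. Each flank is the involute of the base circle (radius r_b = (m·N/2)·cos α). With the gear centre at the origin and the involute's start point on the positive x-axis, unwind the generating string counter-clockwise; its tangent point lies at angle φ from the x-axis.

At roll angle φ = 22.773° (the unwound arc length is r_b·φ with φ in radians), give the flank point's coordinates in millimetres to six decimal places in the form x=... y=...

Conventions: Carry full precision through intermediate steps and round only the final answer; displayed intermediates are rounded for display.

single-mesh involute tooth geometry (62T wheel at module 4.084)
pitch radius r_p = m·N/2 = 4.084·62/2 = 126.604000
base radius r_b = r_p·cos α = 126.604000·cos 23.677° = 115.946965
roll angle φ = 22.773° = 0.39746383 rad
x = r_b·(cos φ + φ·sin φ) = 124.746924
y = r_b·(sin φ − φ·cos φ) = 2.388661

x=124.746924 y=2.388661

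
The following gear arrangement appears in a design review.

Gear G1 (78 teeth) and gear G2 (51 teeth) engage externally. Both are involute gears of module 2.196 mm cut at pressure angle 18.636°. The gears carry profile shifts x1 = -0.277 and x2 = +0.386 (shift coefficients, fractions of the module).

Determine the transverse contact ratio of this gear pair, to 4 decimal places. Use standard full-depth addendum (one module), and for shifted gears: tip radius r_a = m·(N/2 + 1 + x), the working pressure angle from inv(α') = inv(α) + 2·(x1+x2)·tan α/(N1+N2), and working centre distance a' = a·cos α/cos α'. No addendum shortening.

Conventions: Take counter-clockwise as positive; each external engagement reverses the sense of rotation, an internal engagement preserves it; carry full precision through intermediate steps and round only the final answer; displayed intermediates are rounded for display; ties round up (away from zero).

topology: single-mesh involute geometry — m = 2.196, 78T/51T pair
base radii: r_b1 = 81.153498, r_b2 = 53.061902
tip radii: r_a1 = 87.231708, r_a2 = 59.041656
inv(α') = inv(18.636°) + 2·(-0.277+0.386)·tan α/(78+51) = 0.01254715  ⇒  α' = 18.91848°
a' = a·cos α / cos α' = 141.6420·cos 18.636°/cos 18.91848° = 141.879623
action lengths: √(r_a1²−r_b1²) = 31.991884, √(r_a2²−r_b2²) = 25.891150
base pitch p_b = π·m·cos α = 6.537211
CR = (31.991884 + 25.891150 − 141.879623·sin 18.91848°)/6.537211 = 1.817664
contact ratio ≈ 1.8177

1.8177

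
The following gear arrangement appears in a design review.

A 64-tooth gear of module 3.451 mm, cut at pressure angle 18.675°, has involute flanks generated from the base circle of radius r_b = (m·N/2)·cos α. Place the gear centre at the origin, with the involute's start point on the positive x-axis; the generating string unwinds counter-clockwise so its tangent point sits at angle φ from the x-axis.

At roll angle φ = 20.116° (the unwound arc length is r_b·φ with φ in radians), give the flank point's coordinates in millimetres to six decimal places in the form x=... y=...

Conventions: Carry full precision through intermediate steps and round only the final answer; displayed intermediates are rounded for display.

class = single-mesh tooth geometry [base-circle involute, m = 3.451, 64T]
pitch radius r_p = m·N/2 = 3.451·64/2 = 110.432000
base radius r_b = r_p·cos α = 110.432000·cos 18.675° = 104.617764
roll angle φ = 20.116° = 0.35109043 rad
x = r_b·(cos φ + φ·sin φ) = 110.868251
y = r_b·(sin φ − φ·cos φ) = 1.490659

x=110.868251 y=1.490659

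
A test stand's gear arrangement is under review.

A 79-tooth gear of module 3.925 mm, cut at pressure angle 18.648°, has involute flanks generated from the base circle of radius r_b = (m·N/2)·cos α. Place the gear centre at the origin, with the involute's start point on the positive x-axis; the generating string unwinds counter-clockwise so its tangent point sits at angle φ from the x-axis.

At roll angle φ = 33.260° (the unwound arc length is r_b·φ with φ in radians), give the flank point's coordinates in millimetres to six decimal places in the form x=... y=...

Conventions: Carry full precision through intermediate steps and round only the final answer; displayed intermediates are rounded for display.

x=169.602376 y=9.259512

single-mesh involute tooth geometry (79T wheel at module 3.925)
pitch radius r_p = m·N/2 = 3.925·79/2 = 155.037500
base radius r_b = r_p·cos α = 155.037500·cos 18.648° = 146.898166
roll angle φ = 33.260° = 0.58049651 rad
x = r_b·(cos φ + φ·sin φ) = 169.602376
y = r_b·(sin φ − φ·cos φ) = 9.259512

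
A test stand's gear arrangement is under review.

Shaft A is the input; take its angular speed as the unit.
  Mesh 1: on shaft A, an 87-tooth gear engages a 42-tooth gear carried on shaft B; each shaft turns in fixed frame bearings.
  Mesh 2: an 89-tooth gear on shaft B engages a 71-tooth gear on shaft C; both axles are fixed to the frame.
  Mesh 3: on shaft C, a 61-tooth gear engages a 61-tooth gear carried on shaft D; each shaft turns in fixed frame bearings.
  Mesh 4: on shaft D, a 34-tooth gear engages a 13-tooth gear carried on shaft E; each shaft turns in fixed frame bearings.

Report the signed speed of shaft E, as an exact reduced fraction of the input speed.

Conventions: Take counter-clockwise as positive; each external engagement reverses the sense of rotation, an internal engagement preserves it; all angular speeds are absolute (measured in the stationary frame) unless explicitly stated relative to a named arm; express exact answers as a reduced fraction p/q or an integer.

4-mesh fixed-axis compound train (all bearings frame-fixed)
mesh 1 [87T→42T]: |ω|/ω_in = 1×87/42 = 29/14, sense flips to −
mesh 2 [89T→71T]: |ω|/ω_in = (29/14)×89/71 = 2581/994, sense flips to +
mesh 3 [61T→61T]: |ω|/ω_in = (2581/994)×61/61 = 2581/994, sense flips to −
mesh 4 [34T→13T]: |ω|/ω_in = (2581/994)×34/13 = 43877/6461, sense flips to +
signed output speed (× input speed) = 43877/6461

43877/6461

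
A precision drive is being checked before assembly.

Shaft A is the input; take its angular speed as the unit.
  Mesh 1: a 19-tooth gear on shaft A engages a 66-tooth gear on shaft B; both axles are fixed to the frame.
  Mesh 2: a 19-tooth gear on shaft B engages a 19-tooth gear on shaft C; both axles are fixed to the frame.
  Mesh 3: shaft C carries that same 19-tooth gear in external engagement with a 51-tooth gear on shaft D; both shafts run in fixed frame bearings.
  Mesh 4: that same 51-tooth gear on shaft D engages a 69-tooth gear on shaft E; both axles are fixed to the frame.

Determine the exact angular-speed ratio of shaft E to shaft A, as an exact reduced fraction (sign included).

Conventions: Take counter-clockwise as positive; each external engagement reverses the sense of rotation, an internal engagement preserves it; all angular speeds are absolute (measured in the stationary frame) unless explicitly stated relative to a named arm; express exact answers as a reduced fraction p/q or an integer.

361/4554

class = fixed-axis compound train [4 meshes; 4 ratios multiply, 4 sense flips]
mesh 1 [19T→66T]: running ratio 19/66, sense −
mesh 2 [19T→19T]: running ratio 19/66, sense +
mesh 3 [19T→51T]: running ratio 361/3366, sense −
mesh 4 [51T→69T]: running ratio 361/4554, sense +
ω_out/ω_in = 361/4554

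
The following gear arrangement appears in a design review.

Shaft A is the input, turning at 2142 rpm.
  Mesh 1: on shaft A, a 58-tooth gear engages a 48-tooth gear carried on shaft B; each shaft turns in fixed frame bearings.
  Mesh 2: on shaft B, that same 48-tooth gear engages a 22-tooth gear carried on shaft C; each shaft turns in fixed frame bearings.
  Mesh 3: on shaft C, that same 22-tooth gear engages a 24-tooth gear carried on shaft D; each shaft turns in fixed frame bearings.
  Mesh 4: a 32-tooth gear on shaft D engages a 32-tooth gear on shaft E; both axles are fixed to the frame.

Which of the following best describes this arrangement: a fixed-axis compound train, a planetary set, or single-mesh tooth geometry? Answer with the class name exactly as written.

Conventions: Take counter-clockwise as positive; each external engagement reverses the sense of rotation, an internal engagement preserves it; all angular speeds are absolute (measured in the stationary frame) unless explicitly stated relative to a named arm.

topology: fixed-axis compound train — 4 meshes, A→E
classification: fixed-axis compound train

fixed-axis compound train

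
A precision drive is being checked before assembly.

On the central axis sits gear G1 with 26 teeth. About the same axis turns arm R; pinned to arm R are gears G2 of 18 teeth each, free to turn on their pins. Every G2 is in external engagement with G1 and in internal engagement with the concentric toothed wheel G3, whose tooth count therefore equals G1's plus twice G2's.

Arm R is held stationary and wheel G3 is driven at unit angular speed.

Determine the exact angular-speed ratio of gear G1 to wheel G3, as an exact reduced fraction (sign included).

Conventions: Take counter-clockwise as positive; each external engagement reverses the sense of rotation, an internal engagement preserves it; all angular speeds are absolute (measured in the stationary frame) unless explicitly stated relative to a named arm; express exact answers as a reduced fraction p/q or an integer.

-31/13

topology: planetary set — G1 26T / G2 18T / G3 62T, arm = carrier (Willis)
ring teeth: 26 + 2·18 = 62
26(ω_sun−ω_arm) = −62(ω_ring−ω_arm),  ω_arm = 0, ω_ring = 1
ω_sun = 0 − (62/26)(1−0) = -31/13
ω_out/ω_in = -31/13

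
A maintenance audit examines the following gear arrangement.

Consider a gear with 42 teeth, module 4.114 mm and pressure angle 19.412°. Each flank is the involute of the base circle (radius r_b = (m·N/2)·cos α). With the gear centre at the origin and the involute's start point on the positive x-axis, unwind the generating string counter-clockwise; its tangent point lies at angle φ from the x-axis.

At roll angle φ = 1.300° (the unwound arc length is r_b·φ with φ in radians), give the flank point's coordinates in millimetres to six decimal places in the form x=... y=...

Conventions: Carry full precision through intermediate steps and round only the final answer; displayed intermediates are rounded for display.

x=81.503737 y=0.000317

single-mesh involute tooth geometry (42T wheel at module 4.114)
pitch radius r_p = m·N/2 = 4.114·42/2 = 86.394000
base radius r_b = r_p·cos α = 86.394000·cos 19.412° = 81.482766
roll angle φ = 1.300° = 0.02268928 rad
x = r_b·(cos φ + φ·sin φ) = 81.503737
y = r_b·(sin φ − φ·cos φ) = 0.000317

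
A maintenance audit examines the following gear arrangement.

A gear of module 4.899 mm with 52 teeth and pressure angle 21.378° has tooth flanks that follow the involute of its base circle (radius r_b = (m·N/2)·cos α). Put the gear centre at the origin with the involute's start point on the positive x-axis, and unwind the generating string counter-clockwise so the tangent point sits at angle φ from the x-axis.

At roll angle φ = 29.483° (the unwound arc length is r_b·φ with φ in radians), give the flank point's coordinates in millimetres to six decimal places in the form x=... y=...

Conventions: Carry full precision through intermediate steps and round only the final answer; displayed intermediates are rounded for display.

class = single-mesh tooth geometry [base-circle involute, m = 4.899, 52T]
pitch radius r_p = m·N/2 = 4.899·52/2 = 127.374000
base radius r_b = r_p·cos α = 127.374000·cos 21.378° = 118.610140
roll angle φ = 29.483° = 0.51457542 rad
x = r_b·(cos φ + φ·sin φ) = 133.289086
y = r_b·(sin φ − φ·cos φ) = 5.245710

x=133.289086 y=5.245710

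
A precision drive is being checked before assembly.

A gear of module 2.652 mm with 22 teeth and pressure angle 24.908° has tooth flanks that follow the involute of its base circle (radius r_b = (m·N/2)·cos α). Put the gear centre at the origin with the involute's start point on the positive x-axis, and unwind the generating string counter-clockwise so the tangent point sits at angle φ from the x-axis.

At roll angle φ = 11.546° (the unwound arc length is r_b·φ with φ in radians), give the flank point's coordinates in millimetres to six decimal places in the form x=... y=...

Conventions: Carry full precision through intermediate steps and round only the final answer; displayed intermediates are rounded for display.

x=26.990354 y=0.071880

single-mesh involute tooth geometry (22T wheel at module 2.652)
pitch radius r_p = m·N/2 = 2.652·22/2 = 29.172000
base radius r_b = r_p·cos α = 29.172000·cos 24.908° = 26.458573
roll angle φ = 11.546° = 0.20151572 rad
x = r_b·(cos φ + φ·sin φ) = 26.990354
y = r_b·(sin φ − φ·cos φ) = 0.071880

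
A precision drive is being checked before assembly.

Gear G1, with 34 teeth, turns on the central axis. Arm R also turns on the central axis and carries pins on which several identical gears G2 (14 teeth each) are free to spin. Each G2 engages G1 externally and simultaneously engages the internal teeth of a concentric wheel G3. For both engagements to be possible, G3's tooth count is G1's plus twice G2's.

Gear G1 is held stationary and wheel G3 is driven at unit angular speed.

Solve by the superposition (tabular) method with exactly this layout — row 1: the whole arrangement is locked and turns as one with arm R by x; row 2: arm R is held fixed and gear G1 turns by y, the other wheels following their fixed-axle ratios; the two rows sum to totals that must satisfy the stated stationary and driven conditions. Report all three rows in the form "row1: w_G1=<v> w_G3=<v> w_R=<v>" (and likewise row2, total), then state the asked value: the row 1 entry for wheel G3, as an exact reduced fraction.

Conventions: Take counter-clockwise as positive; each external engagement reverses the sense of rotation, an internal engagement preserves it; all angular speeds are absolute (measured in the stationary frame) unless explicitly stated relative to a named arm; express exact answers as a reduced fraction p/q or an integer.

planetary set (34T centre, 14T on arm, 62T internal) — Willis relation
row 1 — lock + rotate with arm: ω_sun = ω_ring = ω_arm = x
row 2 — arm fixed, fixed-axis ratios: sun y, ring −(34/62)·y, arm 0
boundary: total ω_sun = x + y = 0 and total ω_ring = x − (34/62)·y = 1  ⇒  y = -31/48, x = 31/48
row 2 ring = −(34/62)·(-31/48) = 17/48
totals (row 1 + row 2): sun 31/48 + (-31/48) = 0, ring 31/48 + 17/48 = 1, arm 31/48 + 0 = 31/48
asked cell (row1, ring) = 31/48

row1: w_G1=31/48 w_G3=31/48 w_R=31/48
row2: w_G1=-31/48 w_G3=17/48 w_R=0
total: w_G1=0 w_G3=1 w_R=31/48
asked value: 31/48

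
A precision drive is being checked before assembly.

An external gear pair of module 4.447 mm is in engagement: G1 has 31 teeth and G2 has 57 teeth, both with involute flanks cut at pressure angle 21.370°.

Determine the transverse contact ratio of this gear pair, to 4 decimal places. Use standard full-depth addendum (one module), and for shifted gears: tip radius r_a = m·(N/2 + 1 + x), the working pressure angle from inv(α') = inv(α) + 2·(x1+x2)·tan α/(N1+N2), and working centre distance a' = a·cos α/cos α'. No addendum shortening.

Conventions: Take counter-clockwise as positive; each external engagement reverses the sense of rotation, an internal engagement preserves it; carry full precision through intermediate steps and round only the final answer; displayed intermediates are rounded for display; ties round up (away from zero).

recognized (one external pair, fixed centres): single-mesh tooth geometry, m = 4.447, N1 = 31, N2 = 57
base radii: r_b1 = 64.189441, r_b2 = 118.025746
tip radii: r_a1 = 73.375500, r_a2 = 131.186500
no profile shift: α' = α, a' = a
action lengths: √(r_a1²−r_b1²) = 35.548273, √(r_a2²−r_b2²) = 57.269722
base pitch p_b = π·m·cos α = 13.010134
CR = (35.548273 + 57.269722 − 195.668000·sin 21.37000°)/13.010134 = 1.653994
contact ratio ≈ 1.6540

1.6540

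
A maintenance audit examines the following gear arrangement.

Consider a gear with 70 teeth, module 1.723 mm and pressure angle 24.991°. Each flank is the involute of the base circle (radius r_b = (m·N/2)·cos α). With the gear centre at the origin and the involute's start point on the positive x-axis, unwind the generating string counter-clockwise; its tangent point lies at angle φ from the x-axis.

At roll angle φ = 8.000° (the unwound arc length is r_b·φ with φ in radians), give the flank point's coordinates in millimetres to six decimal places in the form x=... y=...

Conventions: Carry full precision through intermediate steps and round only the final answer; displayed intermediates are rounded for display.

single-mesh involute tooth geometry (70T wheel at module 1.723)
pitch radius r_p = m·N/2 = 1.723·70/2 = 60.305000
base radius r_b = r_p·cos α = 60.305000·cos 24.991° = 54.658894
roll angle φ = 8.000° = 0.13962634 rad
x = r_b·(cos φ + φ·sin φ) = 55.189101
y = r_b·(sin φ − φ·cos φ) = 0.049499

x=55.189101 y=0.049499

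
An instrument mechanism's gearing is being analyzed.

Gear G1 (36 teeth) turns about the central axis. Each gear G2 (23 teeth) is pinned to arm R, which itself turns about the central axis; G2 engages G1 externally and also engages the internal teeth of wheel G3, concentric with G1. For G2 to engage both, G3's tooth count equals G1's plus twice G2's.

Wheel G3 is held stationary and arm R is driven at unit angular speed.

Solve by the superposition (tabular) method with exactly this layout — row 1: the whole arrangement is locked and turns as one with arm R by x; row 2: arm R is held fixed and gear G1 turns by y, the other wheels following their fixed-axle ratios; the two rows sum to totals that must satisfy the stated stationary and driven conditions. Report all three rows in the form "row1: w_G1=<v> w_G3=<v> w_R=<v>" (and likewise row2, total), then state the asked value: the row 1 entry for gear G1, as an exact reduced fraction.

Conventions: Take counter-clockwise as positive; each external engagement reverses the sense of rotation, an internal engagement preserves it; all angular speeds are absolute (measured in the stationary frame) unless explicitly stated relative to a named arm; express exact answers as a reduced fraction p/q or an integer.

row1: w_G1=1 w_G3=1 w_R=1
row2: w_G1=41/18 w_G3=-1 w_R=0
total: w_G1=59/18 w_G3=0 w_R=1
asked value: 1

class = planetary set [G3 = 36+2·23 = 82; Willis about the carrier]
row 1 — lock + rotate with arm: ω_sun = ω_ring = ω_arm = x
row 2 (arm held, sun turns y): ω_ring = −(36/82)·y, ω_arm = 0
boundary: total ω_ring = x − (36/82)·y = 0 and total ω_arm = x = 1  ⇒  y = 41/18, x = 1
row 2 ring = −(36/82)·41/18 = -1
totals (row 1 + row 2): sun 1 + 41/18 = 59/18, ring 1 + (-1) = 0, arm 1 + 0 = 1
asked cell (row1, sun) = 1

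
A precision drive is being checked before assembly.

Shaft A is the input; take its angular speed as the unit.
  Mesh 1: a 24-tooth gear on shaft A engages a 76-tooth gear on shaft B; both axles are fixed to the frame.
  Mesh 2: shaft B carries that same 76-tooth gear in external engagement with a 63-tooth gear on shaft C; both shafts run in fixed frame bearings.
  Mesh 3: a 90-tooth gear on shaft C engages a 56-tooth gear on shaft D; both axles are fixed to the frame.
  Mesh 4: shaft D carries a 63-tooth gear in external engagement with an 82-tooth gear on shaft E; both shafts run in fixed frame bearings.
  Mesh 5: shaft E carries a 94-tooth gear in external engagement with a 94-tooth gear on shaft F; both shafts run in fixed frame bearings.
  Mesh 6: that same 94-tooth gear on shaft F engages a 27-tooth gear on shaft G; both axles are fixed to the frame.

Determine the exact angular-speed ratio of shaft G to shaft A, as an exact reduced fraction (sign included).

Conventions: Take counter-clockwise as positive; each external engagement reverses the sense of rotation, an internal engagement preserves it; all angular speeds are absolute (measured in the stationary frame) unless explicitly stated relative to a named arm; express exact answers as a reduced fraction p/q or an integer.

class = fixed-axis compound train [6 meshes; 6 ratios multiply, 6 sense flips]
mesh 1 [24T→76T]: running ratio 6/19, sense −
mesh 2 [76T→63T]: running ratio 8/21, sense +
mesh 3 [90T→56T]: running ratio 30/49, sense −
mesh 4 [63T→82T]: running ratio 135/287, sense +
mesh 5 [94T→94T]: running ratio 135/287, sense −
mesh 6 [94T→27T]: running ratio 470/287, sense +
ω_out/ω_in = 470/287

470/287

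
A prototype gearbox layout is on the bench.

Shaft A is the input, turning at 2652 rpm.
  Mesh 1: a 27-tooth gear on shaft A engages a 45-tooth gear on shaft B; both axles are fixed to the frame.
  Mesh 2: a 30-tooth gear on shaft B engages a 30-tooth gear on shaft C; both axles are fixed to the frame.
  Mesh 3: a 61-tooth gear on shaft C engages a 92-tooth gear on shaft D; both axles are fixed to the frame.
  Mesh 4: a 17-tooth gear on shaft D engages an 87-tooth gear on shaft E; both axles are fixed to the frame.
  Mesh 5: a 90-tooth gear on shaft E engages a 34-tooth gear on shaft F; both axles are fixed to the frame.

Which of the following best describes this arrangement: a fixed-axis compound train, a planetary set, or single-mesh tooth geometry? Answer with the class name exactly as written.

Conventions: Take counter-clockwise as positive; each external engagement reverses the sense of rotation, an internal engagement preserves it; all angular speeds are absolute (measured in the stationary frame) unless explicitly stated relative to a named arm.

fixed-axis compound train

recognized (6 fixed axles, 5 meshes): fixed-axis compound train
classification: fixed-axis compound train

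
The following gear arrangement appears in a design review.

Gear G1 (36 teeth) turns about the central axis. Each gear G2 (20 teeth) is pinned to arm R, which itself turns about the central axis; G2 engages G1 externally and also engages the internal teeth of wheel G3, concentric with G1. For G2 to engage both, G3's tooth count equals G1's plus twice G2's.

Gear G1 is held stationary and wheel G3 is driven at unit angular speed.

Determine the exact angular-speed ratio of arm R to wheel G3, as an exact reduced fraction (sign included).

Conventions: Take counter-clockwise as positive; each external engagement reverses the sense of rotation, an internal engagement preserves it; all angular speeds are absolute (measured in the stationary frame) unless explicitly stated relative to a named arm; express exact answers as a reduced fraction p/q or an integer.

19/28

planetary set (36T centre, 20T on arm, 76T internal) — Willis relation
ring teeth: 36 + 2·20 = 76
36(ω_sun−ω_arm) = −76(ω_ring−ω_arm),  ω_sun = 0, ω_ring = 1
36(0−ω_arm) = −76(1−ω_arm)  ⇒  112·ω_arm = 76  ⇒  ω_arm = 19/28
ω_out/ω_in = 19/28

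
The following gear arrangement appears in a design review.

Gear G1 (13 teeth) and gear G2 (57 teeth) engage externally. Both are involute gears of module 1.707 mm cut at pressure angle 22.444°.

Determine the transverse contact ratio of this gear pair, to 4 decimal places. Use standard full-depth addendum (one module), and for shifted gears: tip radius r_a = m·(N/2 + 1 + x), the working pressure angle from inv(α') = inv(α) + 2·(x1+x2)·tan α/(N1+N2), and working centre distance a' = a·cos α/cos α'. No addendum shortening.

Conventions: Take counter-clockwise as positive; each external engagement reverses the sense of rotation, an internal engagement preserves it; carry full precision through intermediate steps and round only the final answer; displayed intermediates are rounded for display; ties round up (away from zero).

class = single-mesh tooth geometry [involute pair 13T × 57T, m = 1.707]
base radii: r_b1 = 10.255050, r_b2 = 44.964452
tip radii: r_a1 = 12.802500, r_a2 = 50.356500
no profile shift: α' = α, a' = a
action lengths: √(r_a1²−r_b1²) = 7.664068, √(r_a2²−r_b2²) = 22.671020
base pitch p_b = π·m·cos α = 4.956491
CR = (7.664068 + 22.671020 − 59.745000·sin 22.44400°)/4.956491 = 1.518338
contact ratio ≈ 1.5183

1.5183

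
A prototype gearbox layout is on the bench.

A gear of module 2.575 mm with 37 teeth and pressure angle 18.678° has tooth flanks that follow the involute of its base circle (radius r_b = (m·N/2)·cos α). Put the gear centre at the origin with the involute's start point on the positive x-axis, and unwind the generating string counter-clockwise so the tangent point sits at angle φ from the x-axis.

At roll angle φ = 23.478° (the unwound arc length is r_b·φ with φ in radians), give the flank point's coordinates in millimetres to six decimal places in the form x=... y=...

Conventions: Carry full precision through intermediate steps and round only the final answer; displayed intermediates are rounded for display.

x=48.759799 y=1.017738

recognized (one wheel, involute flank): single-mesh tooth geometry, m = 2.575, N = 37
pitch radius r_p = m·N/2 = 2.575·37/2 = 47.637500
base radius r_b = r_p·cos α = 47.637500·cos 18.678° = 45.128591
roll angle φ = 23.478° = 0.40976840 rad
x = r_b·(cos φ + φ·sin φ) = 48.759799
y = r_b·(sin φ − φ·cos φ) = 1.017738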